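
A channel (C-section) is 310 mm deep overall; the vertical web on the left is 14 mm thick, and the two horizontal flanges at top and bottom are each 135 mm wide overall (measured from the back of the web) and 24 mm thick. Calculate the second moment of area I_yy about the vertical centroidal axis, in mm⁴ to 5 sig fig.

I_yy ≈ 1.8474 × 10⁷ mm⁴

Break the section into simple shapes (no overlaps), measuring from the bottom-left corner of the bounding box.
Web: 14 × 310, A = 4 340 mm², x = 7 mm, Ī = 70886.67 mm⁴.
Top flange (beyond web): 121 × 24, A = 2 904 mm², x = 74.5 mm, Ī = 3 543 122 mm⁴.
Bottom flange (beyond web): 121 × 24, A = 2 904 mm², x = 74.5 mm, Ī = 3 543 122 mm⁴.
Centroid: x̄ = ΣA·x / ΣA = 45.63224 mm.
Transfer each piece to the vertical centroidal axis using Ī + A·d² with d = x − 45.63224:
  web: d = -38.63224 mm → contributes +6 548 120 mm⁴
  top flange (beyond web): d = 28.86776 mm → contributes +5 963 163 mm⁴
  bottom flange (beyond web): d = 28.86776 mm → contributes +5 963 163 mm⁴
Total I = 18 474 446 mm⁴.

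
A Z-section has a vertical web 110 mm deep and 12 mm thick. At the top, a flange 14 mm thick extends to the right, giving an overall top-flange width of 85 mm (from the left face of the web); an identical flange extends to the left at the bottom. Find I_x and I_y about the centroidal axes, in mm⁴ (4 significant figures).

I_x ≈ 6.074 × 10⁶ mm⁴, I_y ≈ 4.616 × 10⁶ mm⁴

Split into non-overlapping primitives; take the origin at the lower-left of the bounding box.
Web: 12 × 110, A = 1 320 mm², y = 55 mm, Ī = 1 331 000 mm⁴.
Top flange (beyond web): 73 × 14, A = 1 022 mm², y = 103 mm, Ī = 16692.7 mm⁴.
Bottom flange (beyond web): 73 × 14, A = 1 022 mm², y = 7 mm, Ī = 16692.7 mm⁴.
Centroid: ȳ = ΣA·y / ΣA = 55 mm.
Transfer each piece to the centroidal x-axis using Ī + A·d² with d = y − 55:
  web: d = 0 mm → contributes +1 331 000 mm⁴
  top flange (beyond web): d = 48 mm → contributes +2 371 381 mm⁴
  bottom flange (beyond web): d = -48 mm → contributes +2 371 381 mm⁴
Total I = 6 073 761 mm⁴.
For the y-axis: x̄ = 79 mm.
Repeating about the centroidal y-axis gives I_y = 4 615 521 mm⁴.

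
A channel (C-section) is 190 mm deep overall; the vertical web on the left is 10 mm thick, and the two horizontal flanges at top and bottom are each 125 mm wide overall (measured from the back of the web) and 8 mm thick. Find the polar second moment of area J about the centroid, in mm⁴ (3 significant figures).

Treat the section as a set of non-overlapping primitives; coordinates are from the bounding-box lower-left.
Web: 10 × 190, A = 1 900 mm², y = 95 mm, Ī = 5 715 833 mm⁴.
Top flange (beyond web): 115 × 8, A = 920 mm², y = 186 mm, Ī = 4906.7 mm⁴.
Bottom flange (beyond web): 115 × 8, A = 920 mm², y = 4 mm, Ī = 4906.7 mm⁴.
By symmetry the centroid is at mid-height, ȳ = 95 mm.
Transfer each piece to the centroidal x-axis using Ī + A·d² with d = y − 95:
  web: d = 0 mm → contributes +5 715 833 mm⁴
  top flange (beyond web): d = 91 mm → contributes +7 623 427 mm⁴
  bottom flange (beyond web): d = -91 mm → contributes +7 623 427 mm⁴
Total I = 20 962 687 mm⁴.
For the y-axis: x̄ = 35.749 mm.
Repeating about the centroidal y-axis gives I_y = 5 695 070 mm⁴.
Polar second moment: J = I_x + I_y = 26 657 757 mm⁴.

J ≈ 2.67 × 10⁷ mm⁴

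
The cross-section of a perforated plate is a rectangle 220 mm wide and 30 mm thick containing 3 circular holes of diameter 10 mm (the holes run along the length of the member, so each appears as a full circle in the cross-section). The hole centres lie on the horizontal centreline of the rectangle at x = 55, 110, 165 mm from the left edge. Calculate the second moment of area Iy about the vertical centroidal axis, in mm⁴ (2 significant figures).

Iy ≈ 2.6 × 10⁷ mm⁴

Break the section into simple shapes (no overlaps), measuring from the bottom-left corner of the bounding box.
Plate: 220 × 30, A = 6 600 mm², x = 110 mm, Ī = 26 620 000 mm⁴.
Hole 1 (subtracted): ⌀10, A = 78.54 mm², x = 55 mm, Ī = 490.9 mm⁴.
Hole 2 (subtracted): ⌀10, A = 78.54 mm², x = 110 mm, Ī = 490.9 mm⁴.
Hole 3 (subtracted): ⌀10, A = 78.54 mm², x = 165 mm, Ī = 490.9 mm⁴.
By symmetry the centroid is at mid-width, x̄ = 110 mm.
Transfer each piece to the vertical centroidal axis using Ī + A·d² with d = x − 110:
  plate: d = 0 mm → contributes +26 620 000 mm⁴
  hole 1: d = -55 mm → contributes −238 074 mm⁴
  hole 2: d = 0 mm → contributes −490.9 mm⁴
  hole 3: d = 55 mm → contributes −238 074 mm⁴
Total I = 26 143 361 mm⁴.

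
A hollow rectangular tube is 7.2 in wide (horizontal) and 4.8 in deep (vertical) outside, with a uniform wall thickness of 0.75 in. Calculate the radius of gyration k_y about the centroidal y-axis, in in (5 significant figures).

Decompose the section into non-overlapping parts with the origin at the bottom-left of its bounding rectangle.
Outer rectangle: 7.2 × 4.8, A = 34.56 in², x = 3.6 in, Ī = 149.2992 in⁴.
Inner void (subtracted): 5.7 × 3.3, A = 18.81 in², x = 3.6 in, Ī = 50.92808 in⁴.
By symmetry the centroid is at mid-width, x̄ = 3.6 in.
All pieces are centred on the centroidal y-axis, so I = ΣĪ (holes subtracted) = 98.37113 in⁴.
Radius of gyration: k = √(I/A) = √(98.37113 / 15.75) = 2.499157 in.

k_y ≈ 2.4992 in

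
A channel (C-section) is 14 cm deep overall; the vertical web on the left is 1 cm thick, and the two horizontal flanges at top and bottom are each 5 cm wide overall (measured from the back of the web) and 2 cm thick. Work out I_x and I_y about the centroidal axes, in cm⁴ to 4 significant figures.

Split into non-overlapping primitives; take the origin at the lower-left of the bounding box.
Web: 1 × 14, A = 14 cm², y = 7 cm, Ī = 228.667 cm⁴.
Top flange (beyond web): 4 × 2, A = 8 cm², y = 13 cm, Ī = 2.66667 cm⁴.
Bottom flange (beyond web): 4 × 2, A = 8 cm², y = 1 cm, Ī = 2.66667 cm⁴.
By symmetry the centroid is at mid-height, ȳ = 7 cm.
Transfer each piece to the centroidal x-axis using Ī + A·d² with d = y − 7:
  web: d = 0 cm → contributes +228.667 cm⁴
  top flange (beyond web): d = 6 cm → contributes +290.667 cm⁴
  bottom flange (beyond web): d = -6 cm → contributes +290.667 cm⁴
Total I = 810 cm⁴.
For the y-axis: x̄ = 1.83333 cm.
Repeating about the centroidal y-axis gives I_y = 69.1667 cm⁴.

I_x ≈ 810.0 cm⁴, I_y ≈ 69.17 cm⁴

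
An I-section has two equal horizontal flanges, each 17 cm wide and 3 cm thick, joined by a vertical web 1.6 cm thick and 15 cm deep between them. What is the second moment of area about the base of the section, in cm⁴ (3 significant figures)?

Decompose the section into non-overlapping parts with the origin at the bottom-left of its bounding rectangle.
Bottom flange: 17 × 3, A = 51 cm², y = 1.5 cm, Ī = 38.25 cm⁴.
Web: 1.6 × 15, A = 24 cm², y = 10.5 cm, Ī = 450 cm⁴.
Top flange: 17 × 3, A = 51 cm², y = 19.5 cm, Ī = 38.25 cm⁴.
Transfer each piece to the bottom edge using Ī + A·d² with d = y − 0:
  bottom flange: d = 1.5 cm → contributes +153 cm⁴
  web: d = 10.5 cm → contributes +3 096 cm⁴
  top flange: d = 19.5 cm → contributes +19 431 cm⁴
Total I = 22 680 cm⁴.

I_base ≈ 2.27 × 10⁴ cm⁴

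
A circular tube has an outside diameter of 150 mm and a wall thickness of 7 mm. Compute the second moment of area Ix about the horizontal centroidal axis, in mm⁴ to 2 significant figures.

Ix ≈ 8.1 × 10⁶ mm⁴

Split into non-overlapping primitives; take the origin at the lower-left of the bounding box.
Outer circle: ⌀150, A = 17 671 mm², y = 75 mm, Ī = 24 850 489 mm⁴.
Bore (subtracted): ⌀136, A = 14 527 mm², y = 75 mm, Ī = 16 792 893 mm⁴.
By symmetry the centroid is at mid-height, ȳ = 75 mm.
All pieces are centred on the horizontal centroidal axis, so I = ΣĪ (holes subtracted) = 8 057 595 mm⁴.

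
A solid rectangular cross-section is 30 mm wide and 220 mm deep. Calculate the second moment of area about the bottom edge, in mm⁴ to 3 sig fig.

The section: 30 × 220, A = 6 600 mm², y = 110 mm, Ī = 26 620 000 mm⁴.
Transfer it to the bottom edge using Ī + A·d² with d = y − 0:
  the section: d = 110 mm → contributes +106 480 000 mm⁴
Total I = 106 480 000 mm⁴.

I_base ≈ 1.06 × 10⁸ mm⁴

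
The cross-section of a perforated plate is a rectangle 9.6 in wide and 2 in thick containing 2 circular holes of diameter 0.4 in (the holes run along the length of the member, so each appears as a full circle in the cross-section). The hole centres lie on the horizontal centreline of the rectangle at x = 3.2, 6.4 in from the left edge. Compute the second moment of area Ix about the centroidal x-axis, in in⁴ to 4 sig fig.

Decompose the section into non-overlapping parts with the origin at the bottom-left of its bounding rectangle.
Plate: 9.6 × 2, A = 19.2 in², y = 1 in, Ī = 6.4 in⁴.
Hole 1 (subtracted): ⌀0.4, A = 0.125664 in², y = 1 in, Ī = 0.00125664 in⁴.
Hole 2 (subtracted): ⌀0.4, A = 0.125664 in², y = 1 in, Ī = 0.00125664 in⁴.
By symmetry the centroid is at mid-height, ȳ = 1 in.
All pieces are centred on the centroidal x-axis, so I = ΣĪ (holes subtracted) = 6.39749 in⁴.

Ix ≈ 6.397 in⁴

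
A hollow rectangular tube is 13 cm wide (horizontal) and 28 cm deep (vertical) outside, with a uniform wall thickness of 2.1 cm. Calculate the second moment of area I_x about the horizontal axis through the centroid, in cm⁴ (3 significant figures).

Break the section into simple shapes (no overlaps), measuring from the bottom-left corner of the bounding box.
Outer rectangle: 13 × 28, A = 364 cm², y = 14 cm, Ī = 23 781 cm⁴.
Inner void (subtracted): 8.8 × 23.8, A = 209.44 cm², y = 14 cm, Ī = 9886.3 cm⁴.
By symmetry the centroid is at mid-height, ȳ = 14 cm.
All pieces are centred on the horizontal axis through the centroid, so I = ΣĪ (holes subtracted) = 13 895 cm⁴.

I_x ≈ 1.39 × 10⁴ cm⁴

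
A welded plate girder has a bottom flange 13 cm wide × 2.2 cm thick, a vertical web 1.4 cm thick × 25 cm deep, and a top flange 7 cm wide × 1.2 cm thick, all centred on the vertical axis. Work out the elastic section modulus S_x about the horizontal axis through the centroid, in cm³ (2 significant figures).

Treat the section as a set of non-overlapping primitives; coordinates are from the bounding-box lower-left.
Bottom plate: 13 × 2.2, A = 28.6 cm², y = 1.1 cm, Ī = 11.54 cm⁴.
Web plate: 1.4 × 25, A = 35 cm², y = 14.7 cm, Ī = 1 823 cm⁴.
Top plate: 7 × 1.2, A = 8.4 cm², y = 27.8 cm, Ī = 1.008 cm⁴.
Centroid: ȳ = ΣA·y / ΣA = 10.83 cm.
Transfer each piece to the horizontal axis through the centroid using Ī + A·d² with d = y − 10.83:
  bottom plate: d = -9.726 cm → contributes +2 717 cm⁴
  web plate: d = 3.874 cm → contributes +2 348 cm⁴
  top plate: d = 16.97 cm → contributes +2 421 cm⁴
Total I = 7 486 cm⁴.
Extreme fibre distance c = 17.57 cm; S = I/c = 426 cm³.

S_x ≈ 430 cm³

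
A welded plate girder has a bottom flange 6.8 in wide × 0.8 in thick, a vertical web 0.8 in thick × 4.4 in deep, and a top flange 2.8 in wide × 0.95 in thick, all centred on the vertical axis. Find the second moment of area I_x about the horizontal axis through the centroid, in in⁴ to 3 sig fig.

Decompose the section into non-overlapping parts with the origin at the bottom-left of its bounding rectangle.
Bottom plate: 6.8 × 0.8, A = 5.44 in², y = 0.4 in, Ī = 0.29013 in⁴.
Web plate: 0.8 × 4.4, A = 3.52 in², y = 3 in, Ī = 5.6789 in⁴.
Top plate: 2.8 × 0.95, A = 2.66 in², y = 5.675 in, Ī = 0.20005 in⁴.
Centroid: ȳ = ΣA·y / ΣA = 2.3951 in.
Transfer each piece to the horizontal axis through the centroid using Ī + A·d² with d = y − 2.3951:
  bottom plate: d = -1.9951 in → contributes +21.944 in⁴
  web plate: d = 0.60486 in → contributes +6.9668 in⁴
  top plate: d = 3.2799 in → contributes +28.815 in⁴
Total I = 57.726 in⁴.

I_x ≈ 57.7 in⁴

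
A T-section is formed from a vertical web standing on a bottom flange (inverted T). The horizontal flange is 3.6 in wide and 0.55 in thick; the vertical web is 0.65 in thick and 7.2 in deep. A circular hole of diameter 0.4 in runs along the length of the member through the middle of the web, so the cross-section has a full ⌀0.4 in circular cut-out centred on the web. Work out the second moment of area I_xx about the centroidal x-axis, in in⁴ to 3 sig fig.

I_xx ≈ 41.0 in⁴

Break the section into simple shapes (no overlaps), measuring from the bottom-left corner of the bounding box.
Flange: 3.6 × 0.55, A = 1.98 in², y = 0.275 in, Ī = 0.049913 in⁴.
Web: 0.65 × 7.2, A = 4.68 in², y = 4.15 in, Ī = 20.218 in⁴.
Hole (subtracted): ⌀0.4, A = 0.12566 in², y = 4.15 in, Ī = 0.0012566 in⁴.
Centroid: ȳ = ΣA·y / ΣA = 2.9758 in.
Transfer each piece to the centroidal x-axis using Ī + A·d² with d = y − 2.9758:
  flange: d = -2.7008 in → contributes +14.493 in⁴
  web: d = 1.1742 in → contributes +26.67 in⁴
  hole: d = 1.1742 in → contributes −0.17451 in⁴
Total I = 40.988 in⁴.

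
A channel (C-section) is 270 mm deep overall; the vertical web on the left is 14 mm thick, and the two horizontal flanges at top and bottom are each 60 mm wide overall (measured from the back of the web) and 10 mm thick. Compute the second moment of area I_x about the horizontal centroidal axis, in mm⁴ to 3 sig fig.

Treat the section as a set of non-overlapping primitives; coordinates are from the bounding-box lower-left.
Web: 14 × 270, A = 3 780 mm², y = 135 mm, Ī = 22 963 500 mm⁴.
Top flange (beyond web): 46 × 10, A = 460 mm², y = 265 mm, Ī = 3833.3 mm⁴.
Bottom flange (beyond web): 46 × 10, A = 460 mm², y = 5 mm, Ī = 3833.3 mm⁴.
By symmetry the centroid is at mid-height, ȳ = 135 mm.
Transfer each piece to the horizontal centroidal axis using Ī + A·d² with d = y − 135:
  web: d = 0 mm → contributes +22 963 500 mm⁴
  top flange (beyond web): d = 130 mm → contributes +7 777 833 mm⁴
  bottom flange (beyond web): d = -130 mm → contributes +7 777 833 mm⁴
Total I = 38 519 167 mm⁴.

I_x ≈ 3.85 × 10⁷ mm⁴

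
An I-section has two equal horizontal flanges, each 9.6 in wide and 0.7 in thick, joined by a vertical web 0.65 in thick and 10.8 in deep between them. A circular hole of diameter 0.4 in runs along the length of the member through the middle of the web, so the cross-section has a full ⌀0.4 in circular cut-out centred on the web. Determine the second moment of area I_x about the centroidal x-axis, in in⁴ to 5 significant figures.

I_x ≈ 513.14 in⁴

Decompose the section into non-overlapping parts with the origin at the bottom-left of its bounding rectangle.
Bottom flange: 9.6 × 0.7, A = 6.72 in², y = 0.35 in, Ī = 0.2744 in⁴.
Web: 0.65 × 10.8, A = 7.02 in², y = 6.1 in, Ī = 68.2344 in⁴.
Top flange: 9.6 × 0.7, A = 6.72 in², y = 11.85 in, Ī = 0.2744 in⁴.
Hole (subtracted): ⌀0.4, A = 0.1256637 in², y = 6.1 in, Ī = 0.001256637 in⁴.
By symmetry the centroid is at mid-height, ȳ = 6.1 in.
Transfer each piece to the centroidal x-axis using Ī + A·d² with d = y − 6.1:
  bottom flange: d = -5.75 in → contributes +222.4544 in⁴
  web: d = 0 in → contributes +68.2344 in⁴
  top flange: d = 5.75 in → contributes +222.4544 in⁴
  hole: d = 0 in → contributes −0.001256637 in⁴
Total I = 513.1419 in⁴.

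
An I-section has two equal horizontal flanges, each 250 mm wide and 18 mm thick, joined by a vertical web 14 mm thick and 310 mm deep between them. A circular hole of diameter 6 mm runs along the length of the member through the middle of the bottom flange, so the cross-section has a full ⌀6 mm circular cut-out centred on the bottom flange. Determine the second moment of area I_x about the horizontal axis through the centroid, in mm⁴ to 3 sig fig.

I_x ≈ 2.76 × 10⁸ mm⁴

Treat the section as a set of non-overlapping primitives; coordinates are from the bounding-box lower-left.
Bottom flange: 250 × 18, A = 4 500 mm², y = 9 mm, Ī = 121 500 mm⁴.
Web: 14 × 310, A = 4 340 mm², y = 173 mm, Ī = 34 756 167 mm⁴.
Top flange: 250 × 18, A = 4 500 mm², y = 337 mm, Ī = 121 500 mm⁴.
Hole (subtracted): ⌀6, A = 28.274 mm², y = 9 mm, Ī = 63.617 mm⁴.
Centroid: ȳ = ΣA·y / ΣA = 173.35 mm.
Transfer each piece to the horizontal axis through the centroid using Ī + A·d² with d = y − 173.35:
  bottom flange: d = -164.35 mm → contributes +121 668 194 mm⁴
  web: d = -0.34834 mm → contributes +34 756 693 mm⁴
  top flange: d = 163.65 mm → contributes +120 639 898 mm⁴
  hole: d = -164.35 mm → contributes −763 764 mm⁴
Total I = 276 301 021 mm⁴.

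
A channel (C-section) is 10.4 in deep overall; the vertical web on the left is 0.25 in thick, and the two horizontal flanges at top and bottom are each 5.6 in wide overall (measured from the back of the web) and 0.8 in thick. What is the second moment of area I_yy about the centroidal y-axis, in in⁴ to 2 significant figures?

Split into non-overlapping primitives; take the origin at the lower-left of the bounding box.
Web: 0.25 × 10.4, A = 2.6 in², x = 0.125 in, Ī = 0.01354 in⁴.
Top flange (beyond web): 5.35 × 0.8, A = 4.28 in², x = 2.925 in, Ī = 10.21 in⁴.
Bottom flange (beyond web): 5.35 × 0.8, A = 4.28 in², x = 2.925 in, Ī = 10.21 in⁴.
Centroid: x̄ = ΣA·x / ΣA = 2.273 in.
Transfer each piece to the centroidal y-axis using Ī + A·d² with d = x − 2.273:
  web: d = -2.148 in → contributes +12.01 in⁴
  top flange (beyond web): d = 0.6523 in → contributes +12.03 in⁴
  bottom flange (beyond web): d = 0.6523 in → contributes +12.03 in⁴
Total I = 36.07 in⁴.

I_yy ≈ 36 in⁴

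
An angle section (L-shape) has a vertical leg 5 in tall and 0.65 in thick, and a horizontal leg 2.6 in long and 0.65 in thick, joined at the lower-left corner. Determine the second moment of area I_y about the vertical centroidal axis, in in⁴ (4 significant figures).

Decompose the section into non-overlapping parts with the origin at the bottom-left of its bounding rectangle.
Vertical leg: 0.65 × 5, A = 3.25 in², x = 0.325 in, Ī = 0.114427 in⁴.
Horizontal leg (remainder): 1.95 × 0.65, A = 1.2675 in², x = 1.625 in, Ī = 0.401639 in⁴.
Centroid: x̄ = ΣA·x / ΣA = 0.689748 in.
Transfer each piece to the vertical centroidal axis using Ī + A·d² with d = x − 0.689748:
  vertical leg: d = -0.364748 in → contributes +0.546811 in⁴
  horizontal leg (remainder): d = 0.935252 in → contributes +1.51032 in⁴
Total I = 2.05713 in⁴.

I_y ≈ 2.057 in⁴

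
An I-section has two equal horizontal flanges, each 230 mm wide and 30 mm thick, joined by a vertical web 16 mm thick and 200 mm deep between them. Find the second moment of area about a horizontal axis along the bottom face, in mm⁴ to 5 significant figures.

I_base ≈ 4.8151 × 10⁸ mm⁴

Treat the section as a set of non-overlapping primitives; coordinates are from the bounding-box lower-left.
Bottom flange: 230 × 30, A = 6 900 mm², y = 15 mm, Ī = 517 500 mm⁴.
Web: 16 × 200, A = 3 200 mm², y = 130 mm, Ī = 10 666 667 mm⁴.
Top flange: 230 × 30, A = 6 900 mm², y = 245 mm, Ī = 517 500 mm⁴.
Transfer each piece to a horizontal axis along the bottom face using Ī + A·d² with d = y − 0:
  bottom flange: d = 15 mm → contributes +2 070 000 mm⁴
  web: d = 130 mm → contributes +64 746 667 mm⁴
  top flange: d = 245 mm → contributes +414 690 000 mm⁴
Total I = 481 506 667 mm⁴.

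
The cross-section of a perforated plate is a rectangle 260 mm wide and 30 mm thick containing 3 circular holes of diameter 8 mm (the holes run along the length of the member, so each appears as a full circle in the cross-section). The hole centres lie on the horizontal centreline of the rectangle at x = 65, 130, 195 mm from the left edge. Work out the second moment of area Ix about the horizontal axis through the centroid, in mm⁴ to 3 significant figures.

Break the section into simple shapes (no overlaps), measuring from the bottom-left corner of the bounding box.
Plate: 260 × 30, A = 7 800 mm², y = 15 mm, Ī = 585 000 mm⁴.
Hole 1 (subtracted): ⌀8, A = 50.265 mm², y = 15 mm, Ī = 201.06 mm⁴.
Hole 2 (subtracted): ⌀8, A = 50.265 mm², y = 15 mm, Ī = 201.06 mm⁴.
Hole 3 (subtracted): ⌀8, A = 50.265 mm², y = 15 mm, Ī = 201.06 mm⁴.
By symmetry the centroid is at mid-height, ȳ = 15 mm.
All pieces are centred on the horizontal axis through the centroid, so I = ΣĪ (holes subtracted) = 584 397 mm⁴.

Ix ≈ 5.84 × 10⁵ mm⁴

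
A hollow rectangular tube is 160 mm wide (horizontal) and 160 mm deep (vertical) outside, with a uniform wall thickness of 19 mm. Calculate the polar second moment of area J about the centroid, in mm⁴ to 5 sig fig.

J ≈ 7.2304 × 10⁷ mm⁴

Break the section into simple shapes (no overlaps), measuring from the bottom-left corner of the bounding box.
Outer rectangle: 160 × 160, A = 25 600 mm², y = 80 mm, Ī = 54 613 333 mm⁴.
Inner void (subtracted): 122 × 122, A = 14 884 mm², y = 80 mm, Ī = 18 461 121 mm⁴.
By symmetry the centroid is at mid-height, ȳ = 80 mm.
All pieces are centred on the centroidal x-axis, so I = ΣĪ (holes subtracted) = 36 152 212 mm⁴.
Repeating about the centroidal y-axis gives I_y = 36 152 212 mm⁴.
Polar second moment: J = I_x + I_y = 72 304 424 mm⁴.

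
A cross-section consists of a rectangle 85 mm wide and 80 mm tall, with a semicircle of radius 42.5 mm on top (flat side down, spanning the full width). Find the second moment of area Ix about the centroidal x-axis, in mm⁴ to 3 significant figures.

Ix ≈ 1.07 × 10⁷ mm⁴

Break the section into simple shapes (no overlaps), measuring from the bottom-left corner of the bounding box.
Rectangular body: 85 × 80, A = 6 800 mm², y = 40 mm, Ī = 3 626 667 mm⁴.
Semicircular cap: semicircle r = 42.5, A = 2837.3 mm², y = 98.038 mm, Ī = 358 086 mm⁴.
Centroid: ȳ = ΣA·y / ΣA = 57.087 mm.
Transfer each piece to the centroidal x-axis using Ī + A·d² with d = y − 57.087:
  rectangular body: d = -17.087 mm → contributes +5 611 922 mm⁴
  semicircular cap: d = 40.951 mm → contributes +5 116 120 mm⁴
Total I = 10 728 042 mm⁴.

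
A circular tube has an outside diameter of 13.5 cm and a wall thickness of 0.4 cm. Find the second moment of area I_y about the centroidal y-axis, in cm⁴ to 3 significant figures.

I_y ≈ 353 cm⁴

Treat the section as a set of non-overlapping primitives; coordinates are from the bounding-box lower-left.
Outer circle: ⌀13.5, A = 143.14 cm², x = 6.75 cm, Ī = 1630.4 cm⁴.
Bore (subtracted): ⌀12.7, A = 126.68 cm², x = 6.75 cm, Ī = 1 277 cm⁴.
By symmetry the centroid is at mid-width, x̄ = 6.75 cm.
All pieces are centred on the centroidal y-axis, so I = ΣĪ (holes subtracted) = 353.46 cm⁴.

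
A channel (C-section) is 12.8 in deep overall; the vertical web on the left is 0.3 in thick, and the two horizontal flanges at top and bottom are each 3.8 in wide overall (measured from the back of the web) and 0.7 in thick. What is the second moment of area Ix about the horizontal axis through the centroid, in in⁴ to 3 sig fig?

Decompose the section into non-overlapping parts with the origin at the bottom-left of its bounding rectangle.
Web: 0.3 × 12.8, A = 3.84 in², y = 6.4 in, Ī = 52.429 in⁴.
Top flange (beyond web): 3.5 × 0.7, A = 2.45 in², y = 12.45 in, Ī = 0.10004 in⁴.
Bottom flange (beyond web): 3.5 × 0.7, A = 2.45 in², y = 0.35 in, Ī = 0.10004 in⁴.
By symmetry the centroid is at mid-height, ȳ = 6.4 in.
Transfer each piece to the horizontal axis through the centroid using Ī + A·d² with d = y − 6.4:
  web: d = 0 in → contributes +52.429 in⁴
  top flange (beyond web): d = 6.05 in → contributes +89.776 in⁴
  bottom flange (beyond web): d = -6.05 in → contributes +89.776 in⁴
Total I = 231.98 in⁴.

Ix ≈ 232 in⁴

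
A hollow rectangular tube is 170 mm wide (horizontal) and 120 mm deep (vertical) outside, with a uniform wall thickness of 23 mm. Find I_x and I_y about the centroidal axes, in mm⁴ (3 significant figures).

Treat the section as a set of non-overlapping primitives; coordinates are from the bounding-box lower-left.
Outer rectangle: 170 × 120, A = 20 400 mm², y = 60 mm, Ī = 24 480 000 mm⁴.
Inner void (subtracted): 124 × 74, A = 9 176 mm², y = 60 mm, Ī = 4 187 315 mm⁴.
By symmetry the centroid is at mid-height, ȳ = 60 mm.
All pieces are centred on the centroidal x-axis, so I = ΣĪ (holes subtracted) = 20 292 685 mm⁴.
Repeating about the centroidal y-axis gives I_y = 37 372 485 mm⁴.

I_x ≈ 2.03 × 10⁷ mm⁴, I_y ≈ 3.74 × 10⁷ mm⁴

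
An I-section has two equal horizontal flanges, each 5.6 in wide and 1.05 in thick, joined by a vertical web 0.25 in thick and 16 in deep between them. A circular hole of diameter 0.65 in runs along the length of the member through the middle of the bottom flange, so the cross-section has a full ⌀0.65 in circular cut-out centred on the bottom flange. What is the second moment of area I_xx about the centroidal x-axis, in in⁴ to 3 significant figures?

I_xx ≈ 916 in⁴

Break the section into simple shapes (no overlaps), measuring from the bottom-left corner of the bounding box.
Bottom flange: 5.6 × 1.05, A = 5.88 in², y = 0.525 in, Ī = 0.54023 in⁴.
Web: 0.25 × 16, A = 4 in², y = 9.05 in, Ī = 85.333 in⁴.
Top flange: 5.6 × 1.05, A = 5.88 in², y = 17.575 in, Ī = 0.54023 in⁴.
Hole (subtracted): ⌀0.65, A = 0.33183 in², y = 0.525 in, Ī = 0.0087624 in⁴.
Centroid: ȳ = ΣA·y / ΣA = 9.2334 in.
Transfer each piece to the centroidal x-axis using Ī + A·d² with d = y − 9.2334:
  bottom flange: d = -8.7084 in → contributes +446.45 in⁴
  web: d = -0.18336 in → contributes +85.468 in⁴
  top flange: d = 8.3416 in → contributes +409.69 in⁴
  hole: d = -8.7084 in → contributes −25.173 in⁴
Total I = 916.44 in⁴.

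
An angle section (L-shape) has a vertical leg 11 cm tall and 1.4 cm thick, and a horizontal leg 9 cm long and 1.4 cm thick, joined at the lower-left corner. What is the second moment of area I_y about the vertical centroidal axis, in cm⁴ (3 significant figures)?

I_y ≈ 181 cm⁴

Break the section into simple shapes (no overlaps), measuring from the bottom-left corner of the bounding box.
Vertical leg: 1.4 × 11, A = 15.4 cm², x = 0.7 cm, Ī = 2.5153 cm⁴.
Horizontal leg (remainder): 7.6 × 1.4, A = 10.64 cm², x = 5.2 cm, Ī = 51.214 cm⁴.
Centroid: x̄ = ΣA·x / ΣA = 2.5387 cm.
Transfer each piece to the vertical centroidal axis using Ī + A·d² with d = x − 2.5387:
  vertical leg: d = -1.8387 cm → contributes +54.58 cm⁴
  horizontal leg (remainder): d = 2.6613 cm → contributes +126.57 cm⁴
Total I = 181.15 cm⁴.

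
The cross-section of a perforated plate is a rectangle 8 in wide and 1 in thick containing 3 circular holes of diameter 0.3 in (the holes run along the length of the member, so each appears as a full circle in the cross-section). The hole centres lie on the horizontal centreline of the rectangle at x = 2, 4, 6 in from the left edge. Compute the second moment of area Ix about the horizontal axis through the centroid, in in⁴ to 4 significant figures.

Decompose the section into non-overlapping parts with the origin at the bottom-left of its bounding rectangle.
Plate: 8 × 1, A = 8 in², y = 0.5 in, Ī = 0.666667 in⁴.
Hole 1 (subtracted): ⌀0.3, A = 0.0706858 in², y = 0.5 in, Ī = 0.000397608 in⁴.
Hole 2 (subtracted): ⌀0.3, A = 0.0706858 in², y = 0.5 in, Ī = 0.000397608 in⁴.
Hole 3 (subtracted): ⌀0.3, A = 0.0706858 in², y = 0.5 in, Ī = 0.000397608 in⁴.
By symmetry the centroid is at mid-height, ȳ = 0.5 in.
All pieces are centred on the horizontal axis through the centroid, so I = ΣĪ (holes subtracted) = 0.665474 in⁴.

Ix ≈ 0.6655 in⁴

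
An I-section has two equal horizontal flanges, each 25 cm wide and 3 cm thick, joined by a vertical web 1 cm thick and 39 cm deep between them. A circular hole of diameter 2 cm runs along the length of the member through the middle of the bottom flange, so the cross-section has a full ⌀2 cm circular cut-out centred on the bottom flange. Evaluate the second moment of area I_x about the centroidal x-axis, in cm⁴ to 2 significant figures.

I_x ≈ 7.0 × 10⁴ cm⁴

Treat the section as a set of non-overlapping primitives; coordinates are from the bounding-box lower-left.
Bottom flange: 25 × 3, A = 75 cm², y = 1.5 cm, Ī = 56.25 cm⁴.
Web: 1 × 39, A = 39 cm², y = 22.5 cm, Ī = 4 943 cm⁴.
Top flange: 25 × 3, A = 75 cm², y = 43.5 cm, Ī = 56.25 cm⁴.
Hole (subtracted): ⌀2, A = 3.142 cm², y = 1.5 cm, Ī = 0.7854 cm⁴.
Centroid: ȳ = ΣA·y / ΣA = 22.85 cm.
Transfer each piece to the centroidal x-axis using Ī + A·d² with d = y − 22.85:
  bottom flange: d = -21.35 cm → contributes +34 259 cm⁴
  web: d = -0.355 cm → contributes +4 948 cm⁴
  top flange: d = 20.65 cm → contributes +32 023 cm⁴
  hole: d = -21.35 cm → contributes −1 433 cm⁴
Total I = 69 796 cm⁴.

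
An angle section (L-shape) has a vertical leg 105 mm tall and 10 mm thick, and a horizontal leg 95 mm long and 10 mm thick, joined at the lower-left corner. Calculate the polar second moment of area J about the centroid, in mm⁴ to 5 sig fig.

Decompose the section into non-overlapping parts with the origin at the bottom-left of its bounding rectangle.
Vertical leg: 10 × 105, A = 1 050 mm², y = 52.5 mm, Ī = 964687.5 mm⁴.
Horizontal leg (remainder): 85 × 10, A = 850 mm², y = 5 mm, Ī = 7083.333 mm⁴.
Centroid: ȳ = ΣA·y / ΣA = 31.25 mm.
Transfer each piece to the centroidal x-axis using Ī + A·d² with d = y − 31.25:
  vertical leg: d = 21.25 mm → contributes +1 438 828 mm⁴
  horizontal leg (remainder): d = -26.25 mm → contributes +592786.5 mm⁴
Total I = 2 031 615 mm⁴.
For the y-axis: x̄ = 26.25 mm.
Repeating about the centroidal y-axis gives I_y = 1 580 365 mm⁴.
Polar second moment: J = I_x + I_y = 3 611 979 mm⁴.

J ≈ 3.6120 × 10⁶ mm⁴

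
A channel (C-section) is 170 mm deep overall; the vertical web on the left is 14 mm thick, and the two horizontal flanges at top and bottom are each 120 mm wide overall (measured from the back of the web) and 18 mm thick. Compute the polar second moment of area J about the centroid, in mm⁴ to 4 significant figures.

J ≈ 3.676 × 10⁷ mm⁴

Split into non-overlapping primitives; take the origin at the lower-left of the bounding box.
Web: 14 × 170, A = 2 380 mm², y = 85 mm, Ī = 5 731 833 mm⁴.
Top flange (beyond web): 106 × 18, A = 1 908 mm², y = 161 mm, Ī = 51 516 mm⁴.
Bottom flange (beyond web): 106 × 18, A = 1 908 mm², y = 9 mm, Ī = 51 516 mm⁴.
By symmetry the centroid is at mid-height, ȳ = 85 mm.
Transfer each piece to the centroidal x-axis using Ī + A·d² with d = y − 85:
  web: d = 0 mm → contributes +5 731 833 mm⁴
  top flange (beyond web): d = 76 mm → contributes +11 072 124 mm⁴
  bottom flange (beyond web): d = -76 mm → contributes +11 072 124 mm⁴
Total I = 27 876 081 mm⁴.
For the y-axis: x̄ = 43.9529 mm.
Repeating about the centroidal y-axis gives I_y = 8 888 792 mm⁴.
Polar second moment: J = I_x + I_y = 36 764 873 mm⁴.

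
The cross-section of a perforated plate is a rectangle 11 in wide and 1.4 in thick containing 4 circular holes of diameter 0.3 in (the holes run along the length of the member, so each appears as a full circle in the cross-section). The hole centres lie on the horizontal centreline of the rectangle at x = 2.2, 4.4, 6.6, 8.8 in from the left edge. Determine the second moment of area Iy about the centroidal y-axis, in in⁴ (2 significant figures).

Decompose the section into non-overlapping parts with the origin at the bottom-left of its bounding rectangle.
Plate: 11 × 1.4, A = 15.4 in², x = 5.5 in, Ī = 155.3 in⁴.
Hole 1 (subtracted): ⌀0.3, A = 0.07069 in², x = 2.2 in, Ī = 0.0003976 in⁴.
Hole 2 (subtracted): ⌀0.3, A = 0.07069 in², x = 4.4 in, Ī = 0.0003976 in⁴.
Hole 3 (subtracted): ⌀0.3, A = 0.07069 in², x = 6.6 in, Ī = 0.0003976 in⁴.
Hole 4 (subtracted): ⌀0.3, A = 0.07069 in², x = 8.8 in, Ī = 0.0003976 in⁴.
By symmetry the centroid is at mid-width, x̄ = 5.5 in.
Transfer each piece to the centroidal y-axis using Ī + A·d² with d = x − 5.5:
  plate: d = 0 in → contributes +155.3 in⁴
  hole 1: d = -3.3 in → contributes −0.7702 in⁴
  hole 2: d = -1.1 in → contributes −0.08593 in⁴
  hole 3: d = 1.1 in → contributes −0.08593 in⁴
  hole 4: d = 3.3 in → contributes −0.7702 in⁴
Total I = 153.6 in⁴.

Iy ≈ 150 in⁴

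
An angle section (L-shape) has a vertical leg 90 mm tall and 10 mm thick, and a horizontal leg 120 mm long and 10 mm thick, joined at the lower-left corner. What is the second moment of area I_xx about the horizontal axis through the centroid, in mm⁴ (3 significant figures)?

Split into non-overlapping primitives; take the origin at the lower-left of the bounding box.
Vertical leg: 10 × 90, A = 900 mm², y = 45 mm, Ī = 607 500 mm⁴.
Horizontal leg (remainder): 110 × 10, A = 1 100 mm², y = 5 mm, Ī = 9166.7 mm⁴.
Centroid: ȳ = ΣA·y / ΣA = 23 mm.
Transfer each piece to the horizontal axis through the centroid using Ī + A·d² with d = y − 23:
  vertical leg: d = 22 mm → contributes +1 043 100 mm⁴
  horizontal leg (remainder): d = -18 mm → contributes +365 567 mm⁴
Total I = 1 408 667 mm⁴.

I_xx ≈ 1.41 × 10⁶ mm⁴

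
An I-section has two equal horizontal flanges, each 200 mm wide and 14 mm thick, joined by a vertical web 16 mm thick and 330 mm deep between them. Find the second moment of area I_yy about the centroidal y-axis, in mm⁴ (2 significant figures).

Split into non-overlapping primitives; take the origin at the lower-left of the bounding box.
Bottom flange: 200 × 14, A = 2 800 mm², x = 100 mm, Ī = 9 333 333 mm⁴.
Web: 16 × 330, A = 5 280 mm², x = 100 mm, Ī = 112 640 mm⁴.
Top flange: 200 × 14, A = 2 800 mm², x = 100 mm, Ī = 9 333 333 mm⁴.
By symmetry the centroid is at mid-width, x̄ = 100 mm.
All pieces are centred on the centroidal y-axis, so I = ΣĪ = 18 779 307 mm⁴.

I_yy ≈ 1.9 × 10⁷ mm⁴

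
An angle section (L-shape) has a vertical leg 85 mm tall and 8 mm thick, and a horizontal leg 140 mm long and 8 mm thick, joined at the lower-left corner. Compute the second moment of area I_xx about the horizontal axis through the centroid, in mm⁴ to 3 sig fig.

I_xx ≈ 1.03 × 10⁶ mm⁴

Break the section into simple shapes (no overlaps), measuring from the bottom-left corner of the bounding box.
Vertical leg: 8 × 85, A = 680 mm², y = 42.5 mm, Ī = 409 417 mm⁴.
Horizontal leg (remainder): 132 × 8, A = 1 056 mm², y = 4 mm, Ī = 5 632 mm⁴.
Centroid: ȳ = ΣA·y / ΣA = 19.081 mm.
Transfer each piece to the horizontal axis through the centroid using Ī + A·d² with d = y − 19.081:
  vertical leg: d = 23.419 mm → contributes +782 374 mm⁴
  horizontal leg (remainder): d = -15.081 mm → contributes +245 794 mm⁴
Total I = 1 028 167 mm⁴.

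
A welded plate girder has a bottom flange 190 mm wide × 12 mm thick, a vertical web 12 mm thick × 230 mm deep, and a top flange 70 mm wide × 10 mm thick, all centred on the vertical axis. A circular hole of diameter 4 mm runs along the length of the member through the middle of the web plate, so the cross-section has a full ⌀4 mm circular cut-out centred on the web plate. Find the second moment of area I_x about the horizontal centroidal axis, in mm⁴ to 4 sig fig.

Treat the section as a set of non-overlapping primitives; coordinates are from the bounding-box lower-left.
Bottom plate: 190 × 12, A = 2 280 mm², y = 6 mm, Ī = 27 360 mm⁴.
Web plate: 12 × 230, A = 2 760 mm², y = 127 mm, Ī = 12 167 000 mm⁴.
Top plate: 70 × 10, A = 700 mm², y = 247 mm, Ī = 5833.33 mm⁴.
Hole (subtracted): ⌀4, A = 12.5664 mm², y = 127 mm, Ī = 12.5664 mm⁴.
Centroid: ȳ = ΣA·y / ΣA = 93.4981 mm.
Transfer each piece to the horizontal centroidal axis using Ī + A·d² with d = y − 93.4981:
  bottom plate: d = -87.4981 mm → contributes +17 482 846 mm⁴
  web plate: d = 33.5019 mm → contributes +15 264 764 mm⁴
  top plate: d = 153.502 mm → contributes +16 499 820 mm⁴
  hole: d = 33.5019 mm → contributes −14116.8 mm⁴
Total I = 49 233 313 mm⁴.

I_x ≈ 4.923 × 10⁷ mm⁴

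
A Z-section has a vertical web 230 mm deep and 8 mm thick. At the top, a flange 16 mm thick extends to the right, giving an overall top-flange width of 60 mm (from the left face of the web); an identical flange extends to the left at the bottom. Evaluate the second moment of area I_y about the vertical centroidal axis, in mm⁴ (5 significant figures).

I_y ≈ 1.8824 × 10⁶ mm⁴

Split into non-overlapping primitives; take the origin at the lower-left of the bounding box.
Web: 8 × 230, A = 1 840 mm², x = 56 mm, Ī = 9813.333 mm⁴.
Top flange (beyond web): 52 × 16, A = 832 mm², x = 86 mm, Ī = 187477.3 mm⁴.
Bottom flange (beyond web): 52 × 16, A = 832 mm², x = 26 mm, Ī = 187477.3 mm⁴.
Centroid: x̄ = ΣA·x / ΣA = 56 mm.
Transfer each piece to the vertical centroidal axis using Ī + A·d² with d = x − 56:
  web: d = 0 mm → contributes +9813.333 mm⁴
  top flange (beyond web): d = 30 mm → contributes +936277.3 mm⁴
  bottom flange (beyond web): d = -30 mm → contributes +936277.3 mm⁴
Total I = 1 882 368 mm⁴.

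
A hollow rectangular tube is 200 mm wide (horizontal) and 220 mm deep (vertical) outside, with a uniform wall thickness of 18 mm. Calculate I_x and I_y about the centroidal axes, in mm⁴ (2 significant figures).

I_x ≈ 9.2 × 10⁷ mm⁴, I_y ≈ 7.9 × 10⁷ mm⁴

Treat the section as a set of non-overlapping primitives; coordinates are from the bounding-box lower-left.
Outer rectangle: 200 × 220, A = 44 000 mm², y = 110 mm, Ī = 177 466 667 mm⁴.
Inner void (subtracted): 164 × 184, A = 30 176 mm², y = 110 mm, Ī = 85 136 555 mm⁴.
By symmetry the centroid is at mid-height, ȳ = 110 mm.
All pieces are centred on the centroidal x-axis, so I = ΣĪ (holes subtracted) = 92 330 112 mm⁴.
Repeating about the centroidal y-axis gives I_y = 79 032 192 mm⁴.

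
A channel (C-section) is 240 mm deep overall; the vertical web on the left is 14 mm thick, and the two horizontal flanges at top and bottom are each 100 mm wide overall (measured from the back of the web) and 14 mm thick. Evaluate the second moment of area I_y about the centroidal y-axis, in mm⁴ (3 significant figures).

Treat the section as a set of non-overlapping primitives; coordinates are from the bounding-box lower-left.
Web: 14 × 240, A = 3 360 mm², x = 7 mm, Ī = 54 880 mm⁴.
Top flange (beyond web): 86 × 14, A = 1 204 mm², x = 57 mm, Ī = 742 065 mm⁴.
Bottom flange (beyond web): 86 × 14, A = 1 204 mm², x = 57 mm, Ī = 742 065 mm⁴.
Centroid: x̄ = ΣA·x / ΣA = 27.874 mm.
Transfer each piece to the centroidal y-axis using Ī + A·d² with d = x − 27.874:
  web: d = -20.874 mm → contributes +1 518 882 mm⁴
  top flange (beyond web): d = 29.126 mm → contributes +1 763 462 mm⁴
  bottom flange (beyond web): d = 29.126 mm → contributes +1 763 462 mm⁴
Total I = 5 045 807 mm⁴.

I_y ≈ 5.05 × 10⁶ mm⁴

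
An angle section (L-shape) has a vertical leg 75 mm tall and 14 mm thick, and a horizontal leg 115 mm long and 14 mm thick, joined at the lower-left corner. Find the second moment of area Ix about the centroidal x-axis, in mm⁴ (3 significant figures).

Ix ≈ 1.08 × 10⁶ mm⁴

Decompose the section into non-overlapping parts with the origin at the bottom-left of its bounding rectangle.
Vertical leg: 14 × 75, A = 1 050 mm², y = 37.5 mm, Ī = 492 188 mm⁴.
Horizontal leg (remainder): 101 × 14, A = 1 414 mm², y = 7 mm, Ī = 23 095 mm⁴.
Centroid: ȳ = ΣA·y / ΣA = 19.997 mm.
Transfer each piece to the centroidal x-axis using Ī + A·d² with d = y − 19.997:
  vertical leg: d = 17.503 mm → contributes +813 854 mm⁴
  horizontal leg (remainder): d = -12.997 mm → contributes +261 957 mm⁴
Total I = 1 075 811 mm⁴.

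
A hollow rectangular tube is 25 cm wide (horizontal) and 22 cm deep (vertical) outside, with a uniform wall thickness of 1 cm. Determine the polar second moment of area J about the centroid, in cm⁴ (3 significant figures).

J ≈ 1.52 × 10⁴ cm⁴

Decompose the section into non-overlapping parts with the origin at the bottom-left of its bounding rectangle.
Outer rectangle: 25 × 22, A = 550 cm², y = 11 cm, Ī = 22 183 cm⁴.
Inner void (subtracted): 23 × 20, A = 460 cm², y = 11 cm, Ī = 15 333 cm⁴.
By symmetry the centroid is at mid-height, ȳ = 11 cm.
All pieces are centred on the centroidal x-axis, so I = ΣĪ (holes subtracted) = 6 850 cm⁴.
Repeating about the centroidal y-axis gives I_y = 8367.5 cm⁴.
Polar second moment: J = I_x + I_y = 15 218 cm⁴.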